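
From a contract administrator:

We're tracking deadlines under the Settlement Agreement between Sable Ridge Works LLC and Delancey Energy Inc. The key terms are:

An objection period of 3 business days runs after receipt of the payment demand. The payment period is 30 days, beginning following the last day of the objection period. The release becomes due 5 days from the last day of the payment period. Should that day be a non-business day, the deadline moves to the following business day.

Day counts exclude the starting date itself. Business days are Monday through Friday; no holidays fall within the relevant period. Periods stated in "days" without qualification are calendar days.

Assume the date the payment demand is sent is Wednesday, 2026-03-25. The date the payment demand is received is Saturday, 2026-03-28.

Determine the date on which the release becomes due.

2026-05-06

The last day of the objection period: 3 business days after Saturday, 2026-03-28, skipping weekends — Mar 30, Mar 31, Apr 1 — lands on Wednesday, 2026-04-01.
The last day of the payment period: 2026-04-01 + 30 days = 2026-05-01.
Adding 5 calendar days to 2026-05-01 gives 2026-05-06, which is the date on which the release becomes due. 2026-05-06 is a Wednesday, so no roll-forward applies.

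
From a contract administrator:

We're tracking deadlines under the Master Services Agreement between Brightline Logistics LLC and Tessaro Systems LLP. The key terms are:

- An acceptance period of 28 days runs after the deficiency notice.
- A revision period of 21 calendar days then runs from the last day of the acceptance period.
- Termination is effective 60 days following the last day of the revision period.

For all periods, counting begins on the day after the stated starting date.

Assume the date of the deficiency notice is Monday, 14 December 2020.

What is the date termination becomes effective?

Adding 28 calendar days to 14 December 2020 gives 11 January 2021, which is the last day of the acceptance period.
The last day of the revision period: 11 January 2021 + 21 days = 1 February 2021.
The date termination becomes effective: 60 calendar days after 1 February 2021 is 2 April 2021.

2 April 2021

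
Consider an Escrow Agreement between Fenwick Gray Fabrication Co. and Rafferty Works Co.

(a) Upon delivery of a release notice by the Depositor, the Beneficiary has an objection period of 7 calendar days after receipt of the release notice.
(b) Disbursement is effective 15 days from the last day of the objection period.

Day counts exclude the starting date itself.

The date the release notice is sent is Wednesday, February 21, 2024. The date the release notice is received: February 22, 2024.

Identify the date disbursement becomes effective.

The last day of the objection period: 7 calendar days after February 22, 2024 is February 29, 2024.
The date disbursement becomes effective: 15 calendar days after February 29, 2024 is March 15, 2024.

March 15, 2024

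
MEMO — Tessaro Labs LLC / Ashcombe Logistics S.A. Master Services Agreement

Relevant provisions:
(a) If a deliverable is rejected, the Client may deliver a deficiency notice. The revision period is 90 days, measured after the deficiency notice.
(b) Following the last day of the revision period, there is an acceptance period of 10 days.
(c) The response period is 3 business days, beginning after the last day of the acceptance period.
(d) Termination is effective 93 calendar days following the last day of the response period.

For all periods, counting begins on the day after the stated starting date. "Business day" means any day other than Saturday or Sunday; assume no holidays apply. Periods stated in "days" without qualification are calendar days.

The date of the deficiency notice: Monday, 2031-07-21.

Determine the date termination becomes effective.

2032-02-04

Adding 90 calendar days to 2031-07-21 gives 2031-10-19, which is the last day of the revision period.
Adding 10 calendar days to 2031-10-19 gives 2031-10-29, which is the last day of the acceptance period.
The last day of the response period: counting 3 business days from Wednesday, 2031-10-29 (Oct 30, Oct 31, Nov 3, skipping weekends) reaches Monday, 2031-11-03.
Adding 93 calendar days to 2031-11-03 gives 2032-02-04, which is the date termination becomes effective.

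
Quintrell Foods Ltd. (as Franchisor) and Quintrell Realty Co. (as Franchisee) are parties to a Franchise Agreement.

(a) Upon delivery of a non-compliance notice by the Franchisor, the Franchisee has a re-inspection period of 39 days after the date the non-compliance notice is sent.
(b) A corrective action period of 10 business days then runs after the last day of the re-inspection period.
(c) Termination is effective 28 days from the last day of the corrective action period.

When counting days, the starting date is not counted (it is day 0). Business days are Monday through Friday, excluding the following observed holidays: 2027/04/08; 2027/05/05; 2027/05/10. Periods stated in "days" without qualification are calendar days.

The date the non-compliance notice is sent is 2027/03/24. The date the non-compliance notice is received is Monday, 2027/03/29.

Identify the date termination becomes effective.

2027/06/15

The last day of the re-inspection period: 2027/03/24 + 39 days = 2027/05/02.
The last day of the corrective action period: 10 business days after Sunday, 2027/05/02, skipping weekends and the listed holidays on May 5, May 10 — May 3, May 4, May 6, May 7, May 11, May 12, May 13, May 14, May 17, May 18 — lands on Tuesday, 2027/05/18.
Adding 28 calendar days to 2027/05/18 gives 2027/06/15, which is the date termination becomes effective.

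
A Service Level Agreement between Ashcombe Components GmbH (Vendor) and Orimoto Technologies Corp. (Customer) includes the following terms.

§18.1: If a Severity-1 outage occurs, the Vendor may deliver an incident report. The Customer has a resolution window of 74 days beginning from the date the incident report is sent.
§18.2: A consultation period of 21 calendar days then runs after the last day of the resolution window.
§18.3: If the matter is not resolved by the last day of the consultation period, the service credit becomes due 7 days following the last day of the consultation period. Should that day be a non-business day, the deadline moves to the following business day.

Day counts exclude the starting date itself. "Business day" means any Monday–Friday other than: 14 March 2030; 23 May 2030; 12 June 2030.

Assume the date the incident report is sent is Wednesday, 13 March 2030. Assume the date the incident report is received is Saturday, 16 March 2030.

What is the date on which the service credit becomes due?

24 June 2030

The last day of the resolution window: 13 March 2030 + 74 days = 26 May 2030.
The last day of the consultation period: 26 May 2030 + 21 days = 16 June 2030.
The date on which the service credit becomes due: 7 calendar days after 16 June 2030 is 23 June 2030. That falls on a Sunday, so it rolls to the next business day, Monday, 24 June 2030.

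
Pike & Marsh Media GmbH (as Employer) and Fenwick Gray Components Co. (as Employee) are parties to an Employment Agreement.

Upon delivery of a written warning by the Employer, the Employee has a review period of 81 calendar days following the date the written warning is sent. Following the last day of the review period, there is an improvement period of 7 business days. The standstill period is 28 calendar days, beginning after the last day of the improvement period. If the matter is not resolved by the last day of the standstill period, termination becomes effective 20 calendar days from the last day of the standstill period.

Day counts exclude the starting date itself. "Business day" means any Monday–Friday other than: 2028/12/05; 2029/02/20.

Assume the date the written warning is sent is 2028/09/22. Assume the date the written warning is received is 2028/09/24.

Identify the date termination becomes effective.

Adding 81 calendar days to 2028/09/22 gives 2028/12/12, which is the last day of the review period.
The last day of the improvement period: counting 7 business days from Tuesday, 2028/12/12 (Dec 13, Dec 14, Dec 15, Dec 18, Dec 19, Dec 20, Dec 21, skipping weekends) reaches Thursday, 2028/12/21.
The last day of the standstill period: 28 calendar days after 2028/12/21 is 2029/01/18.
The date termination becomes effective: 2029/01/18 + 20 days = 2029/02/07.

2029/02/07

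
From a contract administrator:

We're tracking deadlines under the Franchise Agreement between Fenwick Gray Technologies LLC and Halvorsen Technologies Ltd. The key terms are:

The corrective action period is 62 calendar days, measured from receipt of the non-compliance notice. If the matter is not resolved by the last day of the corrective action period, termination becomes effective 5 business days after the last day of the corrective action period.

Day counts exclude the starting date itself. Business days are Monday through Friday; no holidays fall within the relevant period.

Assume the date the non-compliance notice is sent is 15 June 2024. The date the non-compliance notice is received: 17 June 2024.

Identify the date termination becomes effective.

Adding 62 calendar days to 17 June 2024 gives 18 August 2024, which is the last day of the corrective action period.
From Sunday, 18 August 2024, 5 business days (Aug 19, Aug 20, Aug 21, Aug 22, Aug 23, skipping weekends) brings us to Friday, 23 August 2024, which is the date termination becomes effective.

23 August 2024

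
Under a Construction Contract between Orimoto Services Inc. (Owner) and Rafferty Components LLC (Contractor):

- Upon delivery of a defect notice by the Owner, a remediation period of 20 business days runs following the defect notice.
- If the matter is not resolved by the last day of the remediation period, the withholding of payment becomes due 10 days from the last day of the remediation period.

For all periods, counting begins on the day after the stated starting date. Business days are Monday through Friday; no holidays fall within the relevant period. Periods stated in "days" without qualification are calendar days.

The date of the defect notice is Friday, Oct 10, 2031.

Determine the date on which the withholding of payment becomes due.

The last day of the remediation period: counting 20 business days from Friday, Oct 10, 2031 (Oct 13, Oct 14, Oct 15, Oct 16, …, Nov 5, Nov 6, Nov 7, skipping weekends) reaches Friday, Nov 7, 2031.
The date on which the withholding of payment becomes due: 10 calendar days after Nov 7, 2031 is Nov 17, 2031.

Nov 17, 2031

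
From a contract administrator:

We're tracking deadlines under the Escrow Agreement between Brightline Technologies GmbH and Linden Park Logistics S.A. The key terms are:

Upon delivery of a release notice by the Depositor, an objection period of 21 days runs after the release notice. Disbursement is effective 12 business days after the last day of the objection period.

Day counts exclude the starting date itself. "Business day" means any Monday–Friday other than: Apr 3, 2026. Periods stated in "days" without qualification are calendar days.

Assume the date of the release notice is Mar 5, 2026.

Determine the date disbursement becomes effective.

Apr 14, 2026

The last day of the objection period: 21 calendar days after Mar 5, 2026 is Mar 26, 2026.
From Thursday, Mar 26, 2026, 12 business days (Mar 27, Mar 30, Mar 31, Apr 1, …, Apr 10, Apr 13, Apr 14, skipping weekends and the listed holiday on Apr 3) brings us to Tuesday, Apr 14, 2026, which is the date disbursement becomes effective.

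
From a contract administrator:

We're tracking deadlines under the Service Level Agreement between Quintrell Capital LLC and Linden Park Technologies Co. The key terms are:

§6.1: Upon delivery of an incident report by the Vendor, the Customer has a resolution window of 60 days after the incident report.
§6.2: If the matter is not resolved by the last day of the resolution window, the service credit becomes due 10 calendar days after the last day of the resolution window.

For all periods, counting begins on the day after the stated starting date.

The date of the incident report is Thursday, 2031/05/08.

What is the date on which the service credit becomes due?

The last day of the resolution window: 60 calendar days after 2031/05/08 is 2031/07/07.
The date on which the service credit becomes due: 10 calendar days after 2031/07/07 is 2031/07/17.

2031/07/17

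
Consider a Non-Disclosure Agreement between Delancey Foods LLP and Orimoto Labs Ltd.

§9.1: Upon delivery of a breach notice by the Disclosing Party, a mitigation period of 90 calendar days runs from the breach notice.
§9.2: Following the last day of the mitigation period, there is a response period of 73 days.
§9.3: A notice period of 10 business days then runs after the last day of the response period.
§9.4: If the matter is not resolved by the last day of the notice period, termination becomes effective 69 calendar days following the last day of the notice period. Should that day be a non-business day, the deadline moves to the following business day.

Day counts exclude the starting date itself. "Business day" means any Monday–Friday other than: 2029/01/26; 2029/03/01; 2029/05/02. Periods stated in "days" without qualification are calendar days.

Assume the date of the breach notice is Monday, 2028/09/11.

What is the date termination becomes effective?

The last day of the mitigation period: 90 calendar days after 2028/09/11 is 2028/12/10.
The last day of the response period: 73 calendar days after 2028/12/10 is 2029/02/21.
The last day of the notice period: counting 10 business days from Wednesday, 2029/02/21 (Feb 22, Feb 23, Feb 26, Feb 27, Feb 28, Mar 2, Mar 5, Mar 6, Mar 7, Mar 8, skipping weekends and the listed holiday on Mar 1) reaches Thursday, 2029/03/08.
The date termination becomes effective: 69 calendar days after 2029/03/08 is 2029/05/16. 2029/05/16 is a Wednesday and is not a listed holiday, so no roll-forward applies.

2029/05/16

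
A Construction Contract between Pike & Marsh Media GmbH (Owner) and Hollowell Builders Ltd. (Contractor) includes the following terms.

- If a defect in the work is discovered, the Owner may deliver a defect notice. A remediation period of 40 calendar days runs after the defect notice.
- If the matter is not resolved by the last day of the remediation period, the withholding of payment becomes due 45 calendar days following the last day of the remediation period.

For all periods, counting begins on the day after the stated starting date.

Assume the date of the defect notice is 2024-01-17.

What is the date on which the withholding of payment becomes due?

The last day of the remediation period: 2024-01-17 + 40 days = 2024-02-26.
Adding 45 calendar days to 2024-02-26 gives 2024-04-11, which is the date on which the withholding of payment becomes due.

2024-04-11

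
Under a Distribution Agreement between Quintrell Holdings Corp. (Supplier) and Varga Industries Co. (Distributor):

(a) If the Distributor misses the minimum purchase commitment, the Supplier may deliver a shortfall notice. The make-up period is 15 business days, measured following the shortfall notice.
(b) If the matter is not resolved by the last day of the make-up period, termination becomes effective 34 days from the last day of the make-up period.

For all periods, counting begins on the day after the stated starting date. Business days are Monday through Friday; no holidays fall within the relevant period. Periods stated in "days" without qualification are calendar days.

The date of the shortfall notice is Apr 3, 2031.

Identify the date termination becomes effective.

May 28, 2031

The last day of the make-up period: counting 15 business days from Thursday, Apr 3, 2031 (Apr 4, Apr 7, Apr 8, Apr 9, …, Apr 22, Apr 23, Apr 24, skipping weekends) reaches Thursday, Apr 24, 2031.
The date termination becomes effective: 34 calendar days after Apr 24, 2031 is May 28, 2031.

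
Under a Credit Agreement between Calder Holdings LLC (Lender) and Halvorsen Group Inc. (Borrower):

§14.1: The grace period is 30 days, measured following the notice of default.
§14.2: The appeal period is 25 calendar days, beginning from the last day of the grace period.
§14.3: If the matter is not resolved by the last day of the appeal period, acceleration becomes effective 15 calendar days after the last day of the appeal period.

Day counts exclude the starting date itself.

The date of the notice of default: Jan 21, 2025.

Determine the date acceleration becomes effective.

The last day of the grace period: Jan 21, 2025 + 30 days = Feb 20, 2025.
Adding 25 calendar days to Feb 20, 2025 gives Mar 17, 2025, which is the last day of the appeal period.
Adding 15 calendar days to Mar 17, 2025 gives Apr 1, 2025, which is the date acceleration becomes effective.

Apr 1, 2025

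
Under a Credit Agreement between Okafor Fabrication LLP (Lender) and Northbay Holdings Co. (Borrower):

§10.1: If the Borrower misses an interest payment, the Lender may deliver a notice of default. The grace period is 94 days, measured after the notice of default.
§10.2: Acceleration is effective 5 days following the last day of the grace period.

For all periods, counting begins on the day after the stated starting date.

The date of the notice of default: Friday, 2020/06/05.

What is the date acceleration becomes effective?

Adding 94 calendar days to 2020/06/05 gives 2020/09/07, which is the last day of the grace period.
The date acceleration becomes effective: 2020/09/07 + 5 days = 2020/09/12.

2020/09/12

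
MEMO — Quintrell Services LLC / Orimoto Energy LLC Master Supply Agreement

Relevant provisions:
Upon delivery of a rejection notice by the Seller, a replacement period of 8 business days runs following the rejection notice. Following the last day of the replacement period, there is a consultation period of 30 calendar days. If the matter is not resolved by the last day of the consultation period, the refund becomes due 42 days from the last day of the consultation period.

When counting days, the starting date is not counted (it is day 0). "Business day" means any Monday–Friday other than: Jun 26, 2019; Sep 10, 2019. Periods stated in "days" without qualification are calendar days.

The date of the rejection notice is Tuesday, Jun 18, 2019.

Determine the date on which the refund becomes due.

Sep 11, 2019

The last day of the replacement period: counting 8 business days from Tuesday, Jun 18, 2019 (Jun 19, Jun 20, Jun 21, Jun 24, Jun 25, Jun 27, Jun 28, Jul 1, skipping weekends and the listed holiday on Jun 26) reaches Monday, Jul 1, 2019.
Adding 30 calendar days to Jul 1, 2019 gives Jul 31, 2019, which is the last day of the consultation period.
The date on which the refund becomes due: 42 calendar days after Jul 31, 2019 is Sep 11, 2019.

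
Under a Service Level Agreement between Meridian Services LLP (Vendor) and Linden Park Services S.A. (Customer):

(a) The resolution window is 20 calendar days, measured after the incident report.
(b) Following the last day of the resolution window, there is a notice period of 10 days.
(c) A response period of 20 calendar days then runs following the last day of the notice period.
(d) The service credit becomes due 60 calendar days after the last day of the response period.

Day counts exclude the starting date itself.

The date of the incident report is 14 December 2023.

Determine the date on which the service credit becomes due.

Adding 20 calendar days to 14 December 2023 gives 3 January 2024, which is the last day of the resolution window.
The last day of the notice period: 3 January 2024 + 10 days = 13 January 2024.
The last day of the response period: 20 calendar days after 13 January 2024 is 2 February 2024.
The date on which the service credit becomes due: 60 calendar days after 2 February 2024 is 2 April 2024.

2 April 2024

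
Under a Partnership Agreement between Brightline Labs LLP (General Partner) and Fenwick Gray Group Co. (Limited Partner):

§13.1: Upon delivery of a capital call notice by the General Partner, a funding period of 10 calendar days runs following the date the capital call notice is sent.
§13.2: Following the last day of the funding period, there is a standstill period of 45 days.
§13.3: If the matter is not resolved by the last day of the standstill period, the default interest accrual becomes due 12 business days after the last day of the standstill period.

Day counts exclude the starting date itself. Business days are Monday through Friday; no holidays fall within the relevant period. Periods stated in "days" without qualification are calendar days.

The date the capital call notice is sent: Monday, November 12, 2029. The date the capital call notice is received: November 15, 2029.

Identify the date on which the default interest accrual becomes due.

January 22, 2030

Adding 10 calendar days to November 12, 2029 gives November 22, 2029, which is the last day of the funding period.
Adding 45 calendar days to November 22, 2029 gives January 6, 2030, which is the last day of the standstill period.
From Sunday, January 6, 2030, 12 business days (Jan 7, Jan 8, Jan 9, Jan 10, …, Jan 18, Jan 21, Jan 22, skipping weekends) brings us to Tuesday, January 22, 2030, which is the date on which the default interest accrual becomes due.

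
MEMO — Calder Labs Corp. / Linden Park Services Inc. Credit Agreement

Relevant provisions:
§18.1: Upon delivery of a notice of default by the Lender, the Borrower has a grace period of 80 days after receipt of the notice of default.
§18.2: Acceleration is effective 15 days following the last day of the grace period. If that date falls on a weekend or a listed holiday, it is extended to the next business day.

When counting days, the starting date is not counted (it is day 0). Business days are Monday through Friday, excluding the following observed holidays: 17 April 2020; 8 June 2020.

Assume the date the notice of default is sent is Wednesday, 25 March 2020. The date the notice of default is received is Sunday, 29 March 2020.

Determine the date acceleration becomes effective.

2 July 2020

The last day of the grace period: 29 March 2020 + 80 days = 17 June 2020.
The date acceleration becomes effective: 15 calendar days after 17 June 2020 is 2 July 2020. 2 July 2020 is a Thursday and is not a listed holiday, so no roll-forward applies.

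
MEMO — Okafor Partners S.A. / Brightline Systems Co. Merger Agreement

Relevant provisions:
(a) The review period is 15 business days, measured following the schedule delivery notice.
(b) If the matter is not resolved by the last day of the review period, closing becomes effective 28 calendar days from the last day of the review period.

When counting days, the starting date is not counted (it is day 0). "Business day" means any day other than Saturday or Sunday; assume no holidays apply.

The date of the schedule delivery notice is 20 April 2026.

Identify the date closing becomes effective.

The last day of the review period: 15 business days after Monday, 20 April 2026, skipping weekends — Apr 21, Apr 22, Apr 23, Apr 24, …, May 7, May 8, May 11 — lands on Monday, 11 May 2026.
Adding 28 calendar days to 11 May 2026 gives 8 June 2026, which is the date closing becomes effective.

8 June 2026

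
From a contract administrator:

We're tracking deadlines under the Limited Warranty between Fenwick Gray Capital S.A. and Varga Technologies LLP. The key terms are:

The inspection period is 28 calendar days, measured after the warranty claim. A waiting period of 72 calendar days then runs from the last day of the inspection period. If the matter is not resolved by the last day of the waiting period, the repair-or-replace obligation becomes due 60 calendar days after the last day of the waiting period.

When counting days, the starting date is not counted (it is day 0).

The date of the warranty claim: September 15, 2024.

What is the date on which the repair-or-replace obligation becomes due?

February 22, 2025

Adding 28 calendar days to September 15, 2024 gives October 13, 2024, which is the last day of the inspection period.
Adding 72 calendar days to October 13, 2024 gives December 24, 2024, which is the last day of the waiting period.
Adding 60 calendar days to December 24, 2024 gives February 22, 2025, which is the date on which the repair-or-replace obligation becomes due.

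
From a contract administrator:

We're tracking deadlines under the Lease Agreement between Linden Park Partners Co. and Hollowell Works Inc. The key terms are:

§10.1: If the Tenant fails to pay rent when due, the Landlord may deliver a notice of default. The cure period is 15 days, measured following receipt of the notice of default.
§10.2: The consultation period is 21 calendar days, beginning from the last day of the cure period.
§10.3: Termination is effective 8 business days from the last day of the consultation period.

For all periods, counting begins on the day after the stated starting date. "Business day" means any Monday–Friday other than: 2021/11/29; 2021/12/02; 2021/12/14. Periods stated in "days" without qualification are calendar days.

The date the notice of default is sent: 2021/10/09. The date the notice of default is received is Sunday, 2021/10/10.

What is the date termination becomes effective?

2021/11/25

The last day of the cure period: 2021/10/10 + 15 days = 2021/10/25.
The last day of the consultation period: 2021/10/25 + 21 days = 2021/11/15.
The date termination becomes effective: counting 8 business days from Monday, 2021/11/15 (Nov 16, Nov 17, Nov 18, Nov 19, Nov 22, Nov 23, Nov 24, Nov 25, skipping weekends) reaches Thursday, 2021/11/25.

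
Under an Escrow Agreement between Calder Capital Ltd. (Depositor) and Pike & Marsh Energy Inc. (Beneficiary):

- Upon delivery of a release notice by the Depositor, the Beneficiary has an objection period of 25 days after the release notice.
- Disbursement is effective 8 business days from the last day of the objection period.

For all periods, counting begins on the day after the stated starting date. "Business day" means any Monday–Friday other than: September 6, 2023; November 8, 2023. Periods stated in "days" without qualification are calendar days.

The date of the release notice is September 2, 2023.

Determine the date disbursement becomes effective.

The last day of the objection period: September 2, 2023 + 25 days = September 27, 2023.
The date disbursement becomes effective: counting 8 business days from Wednesday, September 27, 2023 (Sep 28, Sep 29, Oct 2, Oct 3, Oct 4, Oct 5, Oct 6, Oct 9, skipping weekends) reaches Monday, October 9, 2023.

October 9, 2023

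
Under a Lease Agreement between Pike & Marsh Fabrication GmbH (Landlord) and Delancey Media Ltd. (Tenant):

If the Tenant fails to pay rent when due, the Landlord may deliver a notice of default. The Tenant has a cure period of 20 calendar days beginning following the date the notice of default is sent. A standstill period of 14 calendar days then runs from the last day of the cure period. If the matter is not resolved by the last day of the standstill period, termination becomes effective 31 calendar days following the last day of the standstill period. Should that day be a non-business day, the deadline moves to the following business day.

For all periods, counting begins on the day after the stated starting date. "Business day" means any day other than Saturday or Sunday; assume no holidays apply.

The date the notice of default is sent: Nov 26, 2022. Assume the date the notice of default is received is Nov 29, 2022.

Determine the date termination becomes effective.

The last day of the cure period: 20 calendar days after Nov 26, 2022 is Dec 16, 2022.
The last day of the standstill period: 14 calendar days after Dec 16, 2022 is Dec 30, 2022.
The date termination becomes effective: Dec 30, 2022 + 31 days = Jan 30, 2023. Jan 30, 2023 is a Monday, so no roll-forward applies.

Jan 30, 2023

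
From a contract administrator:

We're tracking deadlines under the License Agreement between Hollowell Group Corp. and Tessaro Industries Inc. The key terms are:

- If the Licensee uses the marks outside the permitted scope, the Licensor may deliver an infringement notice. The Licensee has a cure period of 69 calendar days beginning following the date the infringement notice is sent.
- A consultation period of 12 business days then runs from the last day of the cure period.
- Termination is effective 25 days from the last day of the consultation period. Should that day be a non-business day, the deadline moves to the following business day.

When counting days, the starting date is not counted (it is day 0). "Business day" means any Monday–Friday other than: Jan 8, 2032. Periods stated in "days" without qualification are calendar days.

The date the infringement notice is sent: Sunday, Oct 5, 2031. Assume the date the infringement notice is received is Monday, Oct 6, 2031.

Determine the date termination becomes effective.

Adding 69 calendar days to Oct 5, 2031 gives Dec 13, 2031, which is the last day of the cure period.
The last day of the consultation period: counting 12 business days from Saturday, Dec 13, 2031 (Dec 15, Dec 16, Dec 17, Dec 18, …, Dec 26, Dec 29, Dec 30, skipping weekends) reaches Tuesday, Dec 30, 2031.
Adding 25 calendar days to Dec 30, 2031 gives Jan 24, 2032, which is the date termination becomes effective. That falls on a Saturday, so it rolls to the next business day, Monday, Jan 26, 2032.

Jan 26, 2032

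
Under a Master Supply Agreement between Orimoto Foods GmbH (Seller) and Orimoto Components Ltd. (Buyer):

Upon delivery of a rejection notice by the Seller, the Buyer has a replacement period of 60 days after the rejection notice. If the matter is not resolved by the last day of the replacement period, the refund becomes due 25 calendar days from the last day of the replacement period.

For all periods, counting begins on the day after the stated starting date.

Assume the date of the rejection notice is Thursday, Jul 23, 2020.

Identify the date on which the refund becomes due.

The last day of the replacement period: Jul 23, 2020 + 60 days = Sep 21, 2020.
Adding 25 calendar days to Sep 21, 2020 gives Oct 16, 2020, which is the date on which the refund becomes due.

Oct 16, 2020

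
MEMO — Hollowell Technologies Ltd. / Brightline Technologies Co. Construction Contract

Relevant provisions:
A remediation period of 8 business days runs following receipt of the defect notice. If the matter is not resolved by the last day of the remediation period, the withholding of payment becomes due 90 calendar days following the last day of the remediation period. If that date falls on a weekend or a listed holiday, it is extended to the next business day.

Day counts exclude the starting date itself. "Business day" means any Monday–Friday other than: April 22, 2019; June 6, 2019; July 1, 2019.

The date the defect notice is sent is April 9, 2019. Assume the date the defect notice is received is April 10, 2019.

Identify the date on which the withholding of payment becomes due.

The last day of the remediation period: counting 8 business days from Wednesday, April 10, 2019 (Apr 11, Apr 12, Apr 15, Apr 16, Apr 17, Apr 18, Apr 19, Apr 23, skipping weekends and the listed holiday on Apr 22) reaches Tuesday, April 23, 2019.
The date on which the withholding of payment becomes due: April 23, 2019 + 90 days = July 22, 2019. July 22, 2019 is a Monday and is not a listed holiday, so no roll-forward applies.

July 22, 2019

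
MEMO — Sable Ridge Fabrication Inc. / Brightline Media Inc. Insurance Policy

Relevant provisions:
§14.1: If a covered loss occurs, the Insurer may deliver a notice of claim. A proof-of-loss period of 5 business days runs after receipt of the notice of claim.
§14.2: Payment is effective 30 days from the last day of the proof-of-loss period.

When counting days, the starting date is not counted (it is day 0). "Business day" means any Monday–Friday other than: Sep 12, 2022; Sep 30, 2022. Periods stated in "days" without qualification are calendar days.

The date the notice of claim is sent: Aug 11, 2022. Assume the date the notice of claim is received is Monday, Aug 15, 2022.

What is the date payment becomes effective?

Sep 21, 2022

The last day of the proof-of-loss period: counting 5 business days from Monday, Aug 15, 2022 (Aug 16, Aug 17, Aug 18, Aug 19, Aug 22, skipping weekends) reaches Monday, Aug 22, 2022.
The date payment becomes effective: Aug 22, 2022 + 30 days = Sep 21, 2022.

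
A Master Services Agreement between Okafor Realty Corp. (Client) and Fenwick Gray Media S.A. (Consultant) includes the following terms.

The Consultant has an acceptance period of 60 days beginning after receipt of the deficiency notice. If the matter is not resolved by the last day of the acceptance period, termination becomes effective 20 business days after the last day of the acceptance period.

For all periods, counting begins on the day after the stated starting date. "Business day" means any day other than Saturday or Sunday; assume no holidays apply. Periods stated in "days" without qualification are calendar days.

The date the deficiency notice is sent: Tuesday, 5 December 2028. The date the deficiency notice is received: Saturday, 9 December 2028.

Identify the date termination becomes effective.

The last day of the acceptance period: 60 calendar days after 9 December 2028 is 7 February 2029.
From Wednesday, 7 February 2029, 20 business days (Feb 8, Feb 9, Feb 12, Feb 13, …, Mar 5, Mar 6, Mar 7, skipping weekends) brings us to Wednesday, 7 March 2029, which is the date termination becomes effective.

7 March 2029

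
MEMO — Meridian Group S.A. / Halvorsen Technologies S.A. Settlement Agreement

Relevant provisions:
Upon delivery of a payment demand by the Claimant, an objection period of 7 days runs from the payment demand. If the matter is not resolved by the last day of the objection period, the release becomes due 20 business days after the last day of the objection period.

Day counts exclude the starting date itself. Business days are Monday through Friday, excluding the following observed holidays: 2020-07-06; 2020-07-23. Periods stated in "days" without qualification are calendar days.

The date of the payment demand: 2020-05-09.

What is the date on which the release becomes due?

Adding 7 calendar days to 2020-05-09 gives 2020-05-16, which is the last day of the objection period.
The date on which the release becomes due: 20 business days after Saturday, 2020-05-16, skipping weekends — May 18, May 19, May 20, May 21, …, Jun 10, Jun 11, Jun 12 — lands on Friday, 2020-06-12.

2020-06-12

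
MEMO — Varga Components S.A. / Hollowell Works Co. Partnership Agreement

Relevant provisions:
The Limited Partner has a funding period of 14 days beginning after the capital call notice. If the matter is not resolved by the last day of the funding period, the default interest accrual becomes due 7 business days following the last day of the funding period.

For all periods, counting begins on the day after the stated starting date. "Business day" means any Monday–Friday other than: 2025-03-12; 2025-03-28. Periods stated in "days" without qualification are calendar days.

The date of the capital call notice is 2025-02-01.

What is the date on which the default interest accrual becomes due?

The last day of the funding period: 2025-02-01 + 14 days = 2025-02-15.
From Saturday, 2025-02-15, 7 business days (Feb 17, Feb 18, Feb 19, Feb 20, Feb 21, Feb 24, Feb 25, skipping weekends) brings us to Tuesday, 2025-02-25, which is the date on which the default interest accrual becomes due.

2025-02-25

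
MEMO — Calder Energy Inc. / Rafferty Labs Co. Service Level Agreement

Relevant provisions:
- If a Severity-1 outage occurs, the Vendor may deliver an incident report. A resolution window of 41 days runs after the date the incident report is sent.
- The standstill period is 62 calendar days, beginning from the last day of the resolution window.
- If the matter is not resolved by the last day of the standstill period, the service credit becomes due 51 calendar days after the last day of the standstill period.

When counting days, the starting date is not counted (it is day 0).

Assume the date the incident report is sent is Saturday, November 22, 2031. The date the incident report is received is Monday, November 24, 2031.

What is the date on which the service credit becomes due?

April 24, 2032

Adding 41 calendar days to November 22, 2031 gives January 2, 2032, which is the last day of the resolution window.
The last day of the standstill period: 62 calendar days after January 2, 2032 is March 4, 2032.
Adding 51 calendar days to March 4, 2032 gives April 24, 2032, which is the date on which the service credit becomes due.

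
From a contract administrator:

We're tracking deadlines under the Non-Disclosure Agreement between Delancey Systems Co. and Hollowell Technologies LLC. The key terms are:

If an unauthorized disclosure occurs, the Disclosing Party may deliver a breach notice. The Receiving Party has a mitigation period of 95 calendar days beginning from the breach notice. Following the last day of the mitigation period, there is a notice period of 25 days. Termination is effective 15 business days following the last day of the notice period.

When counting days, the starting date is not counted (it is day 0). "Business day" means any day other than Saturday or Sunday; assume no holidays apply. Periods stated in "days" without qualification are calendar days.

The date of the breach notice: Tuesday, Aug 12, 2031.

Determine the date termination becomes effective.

Dec 31, 2031

The last day of the mitigation period: 95 calendar days after Aug 12, 2031 is Nov 15, 2031.
Adding 25 calendar days to Nov 15, 2031 gives Dec 10, 2031, which is the last day of the notice period.
The date termination becomes effective: 15 business days after Wednesday, Dec 10, 2031, skipping weekends — Dec 11, Dec 12, Dec 15, Dec 16, …, Dec 29, Dec 30, Dec 31 — lands on Wednesday, Dec 31, 2031.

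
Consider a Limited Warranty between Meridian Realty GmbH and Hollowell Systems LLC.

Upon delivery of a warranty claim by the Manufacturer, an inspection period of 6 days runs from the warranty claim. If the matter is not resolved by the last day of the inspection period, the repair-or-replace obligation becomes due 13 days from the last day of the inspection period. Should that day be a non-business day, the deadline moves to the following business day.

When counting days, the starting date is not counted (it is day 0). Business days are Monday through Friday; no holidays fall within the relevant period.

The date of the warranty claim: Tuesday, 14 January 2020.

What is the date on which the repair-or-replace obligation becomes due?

3 February 2020

The last day of the inspection period: 6 calendar days after 14 January 2020 is 20 January 2020.
The date on which the repair-or-replace obligation becomes due: 13 calendar days after 20 January 2020 is 2 February 2020. That falls on a Sunday, so it rolls to the next business day, Monday, 3 February 2020.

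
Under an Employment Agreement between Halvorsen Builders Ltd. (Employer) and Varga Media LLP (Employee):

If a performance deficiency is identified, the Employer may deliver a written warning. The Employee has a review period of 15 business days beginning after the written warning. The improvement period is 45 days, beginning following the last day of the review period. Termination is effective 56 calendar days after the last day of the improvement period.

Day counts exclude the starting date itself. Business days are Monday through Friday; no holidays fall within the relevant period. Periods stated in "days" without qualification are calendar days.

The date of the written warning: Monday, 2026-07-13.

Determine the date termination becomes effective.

The last day of the review period: 15 business days after Monday, 2026-07-13, skipping weekends — Jul 14, Jul 15, Jul 16, Jul 17, …, Jul 30, Jul 31, Aug 3 — lands on Monday, 2026-08-03.
The last day of the improvement period: 45 calendar days after 2026-08-03 is 2026-09-17.
The date termination becomes effective: 2026-09-17 + 56 days = 2026-11-12.

2026-11-12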